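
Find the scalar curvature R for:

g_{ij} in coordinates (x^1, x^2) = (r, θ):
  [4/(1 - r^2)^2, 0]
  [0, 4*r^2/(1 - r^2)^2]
Non-zero Christoffel symbols (Γ^k_{ij} = Γ^k_{ji}):
Γ^r_{r r} = 2*r/(1 - r^2)
Γ^r_{θ θ} = (r^3 + r)/(r^2 - 1)
Γ^θ_{r θ} = (-r^2 - 1)/(r^3 - r)
Ricci tensor (R_{ij} = R^k_{ikj}): R_{rr} = -4/(r^2 - 1)^2, R_{rθ} = 0, R_{θθ} = -4*r^2/(r^2 - 1)^2
Inverse metric: g^{rr} = (1 - r^2)^2/4, g^{θθ} = (1 - r^2)^2/(4*r^2)
R = g^{ij} R_{ij} = ((1 - r^2)^2/4)(-4/(r^2 - 1)^2) + ((1 - r^2)^2/(4*r^2))(-4*r^2/(r^2 - 1)^2) = -2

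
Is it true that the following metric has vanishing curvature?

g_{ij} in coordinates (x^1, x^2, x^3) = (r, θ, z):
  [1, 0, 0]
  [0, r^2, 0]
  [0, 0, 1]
Non-zero Christoffel symbols:
Γ^r_{θ θ} = -r
Γ^θ_{r θ} = 1/r
Ricci tensor: R_{rr} = 0, R_{rθ} = 0, R_{rz} = 0, R_{θθ} = 0, R_{θz} = 0, R_{zz} = 0
All R_{ij} vanish; in 3 dimensions the Riemann tensor is fully determined by the Ricci tensor, so R^i_{jkl} = 0: the metric is flat (curvilinear coordinates on flat space).
Yes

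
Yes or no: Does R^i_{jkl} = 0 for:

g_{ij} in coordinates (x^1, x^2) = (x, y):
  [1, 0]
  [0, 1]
All metric components are constant, so every Christoffel symbol vanishes and R^i_{jkl} = 0.
Yes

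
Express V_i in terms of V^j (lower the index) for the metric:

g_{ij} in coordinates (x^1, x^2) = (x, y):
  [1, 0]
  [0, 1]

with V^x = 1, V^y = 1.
V_i = g_{ij} V^j:
V_x = (1)(1) + (0)(1) = 1
V_y = (0)(1) + (1)(1) = 1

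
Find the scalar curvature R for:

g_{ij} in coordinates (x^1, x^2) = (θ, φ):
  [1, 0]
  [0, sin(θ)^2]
Non-zero Christoffel symbols (Γ^k_{ij} = Γ^k_{ji}):
Γ^θ_{φ φ} = -sin(2*θ)/2
Γ^φ_{θ φ} = 1/tan(θ)
Ricci tensor (R_{ij} = R^k_{ikj}): R_{θθ} = 1, R_{θφ} = 0, R_{φφ} = sin(θ)^2
Inverse metric: g^{θθ} = 1, g^{φφ} = 1/sin(θ)^2
R = g^{ij} R_{ij} = (1)(1) + (1/sin(θ)^2)(sin(θ)^2) = 2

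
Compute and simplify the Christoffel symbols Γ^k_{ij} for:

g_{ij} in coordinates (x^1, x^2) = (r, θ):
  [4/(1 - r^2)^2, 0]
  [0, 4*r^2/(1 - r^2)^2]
Using Γ^k_{ij} = (1/2) g^{km} (∂_i g_{mj} + ∂_j g_{mi} - ∂_m g_{ij}); the metric is diagonal, so only the m = k term contributes.
Non-zero symbols (using the symmetry Γ^k_{ij} = Γ^k_{ji}):
Γ^r_{r r} = (1/2) g^{rr} (∂_r g_{rr} + ∂_r g_{rr} - ∂_r g_{rr}) = (1/2)((1 - r^2)^2/4)((16*r/(1 - r^2)^3) + (16*r/(1 - r^2)^3) - (16*r/(1 - r^2)^3)) = 2*r/(1 - r^2)
Γ^r_{θ θ} = (1/2) g^{rr} (∂_θ g_{rθ} + ∂_θ g_{rθ} - ∂_r g_{θθ}) = (1/2)((1 - r^2)^2/4)((0) + (0) - (-8*(r^3 + r)/(r^2 - 1)^3)) = (r^3 + r)/(r^2 - 1)
Γ^θ_{r θ} = (1/2) g^{θθ} (∂_r g_{θθ} + ∂_θ g_{θr} - ∂_θ g_{rθ}) = (1/2)((1 - r^2)^2/(4*r^2))((-8*(r^3 + r)/(r^2 - 1)^3) + (0) - (0)) = (-r^2 - 1)/(r^3 - r)
All other Christoffel symbols are zero.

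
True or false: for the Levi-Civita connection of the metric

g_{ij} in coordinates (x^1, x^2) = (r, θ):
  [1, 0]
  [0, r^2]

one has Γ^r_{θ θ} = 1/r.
Γ^r_{θ θ} = (1/2) g^{rr} (∂_θ g_{rθ} + ∂_θ g_{rθ} - ∂_r g_{θθ}) = (1/2)(1)((0) + (0) - (2*r)) = -r
This differs from the proposed value 1/r.
False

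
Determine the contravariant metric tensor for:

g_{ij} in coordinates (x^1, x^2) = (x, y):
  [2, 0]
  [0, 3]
The metric is diagonal, so g^{ij} is diagonal with entries 1/g_{ii}: diag(1/2, 1/3).
g^{ij}:
  [1/2, 0]
  [0, 1/3]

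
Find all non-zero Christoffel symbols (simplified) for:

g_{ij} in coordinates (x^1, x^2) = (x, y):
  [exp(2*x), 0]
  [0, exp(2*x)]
Using Γ^k_{ij} = (1/2) g^{km} (∂_i g_{mj} + ∂_j g_{mi} - ∂_m g_{ij}); the metric is diagonal, so only the m = k term contributes.
Non-zero symbols (using the symmetry Γ^k_{ij} = Γ^k_{ji}):
Γ^x_{x x} = (1/2) g^{xx} (∂_x g_{xx} + ∂_x g_{xx} - ∂_x g_{xx}) = (1/2)(exp(-2*x))((2*exp(2*x)) + (2*exp(2*x)) - (2*exp(2*x))) = 1
Γ^x_{y y} = (1/2) g^{xx} (∂_y g_{xy} + ∂_y g_{xy} - ∂_x g_{yy}) = (1/2)(exp(-2*x))((0) + (0) - (2*exp(2*x))) = -1
Γ^y_{x y} = (1/2) g^{yy} (∂_x g_{yy} + ∂_y g_{yx} - ∂_y g_{xy}) = (1/2)(exp(-2*x))((2*exp(2*x)) + (0) - (0)) = 1
All other Christoffel symbols are zero.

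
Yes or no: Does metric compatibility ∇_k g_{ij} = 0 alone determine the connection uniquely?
One also needs vanishing torsion; metric compatibility plus torsion-freeness singles out the Levi-Civita connection.
No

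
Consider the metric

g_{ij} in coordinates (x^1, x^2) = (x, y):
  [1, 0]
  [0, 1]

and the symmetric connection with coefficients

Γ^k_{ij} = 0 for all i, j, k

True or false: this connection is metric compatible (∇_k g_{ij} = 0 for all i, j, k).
Using ∇_k g_{ij} = ∂_k g_{ij} - Γ^m_{ki} g_{mj} - Γ^m_{kj} g_{im}:
e.g. ∇_y g_{yy} = (0) - (0) - (0) = 0
Every component ∇_k g_{ij} vanishes: the connection is metric compatible.
True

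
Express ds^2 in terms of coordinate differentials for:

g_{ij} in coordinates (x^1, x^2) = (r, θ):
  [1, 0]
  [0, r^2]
ds^2 = g_{ij} dx^i dx^j; only the non-zero components contribute.
ds^2 = dr^2 + r^2 dθ^2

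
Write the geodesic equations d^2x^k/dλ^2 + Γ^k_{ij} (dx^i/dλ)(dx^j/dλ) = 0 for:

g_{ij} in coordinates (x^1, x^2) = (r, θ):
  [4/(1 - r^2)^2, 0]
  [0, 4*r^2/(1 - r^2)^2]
Geodesic equation: d^2x^k/dλ^2 + Γ^k_{ij} (dx^i/dλ)(dx^j/dλ) = 0.
Non-zero Christoffel symbols:
Γ^r_{r r} = 2*r/(1 - r^2)
Γ^r_{θ θ} = (r^3 + r)/(r^2 - 1)
Γ^θ_{r θ} = (-r^2 - 1)/(r^3 - r)
Substituting (the symmetric pair Γ^k_{ij}, Γ^k_{ji} combines into a factor 2):
d^2r/dλ^2 + (2*r/(1 - r^2)) (dr/dλ)^2 + ((r^3 + r)/(r^2 - 1)) (dθ/dλ)^2 = 0
d^2θ/dλ^2 + ((-2*r^2 - 2)/(r^3 - r)) (dr/dλ)(dθ/dλ) = 0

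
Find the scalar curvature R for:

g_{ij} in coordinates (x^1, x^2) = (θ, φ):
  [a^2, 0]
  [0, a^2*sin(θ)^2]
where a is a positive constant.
Non-zero Christoffel symbols (Γ^k_{ij} = Γ^k_{ji}):
Γ^θ_{φ φ} = -sin(2*θ)/2
Γ^φ_{θ φ} = 1/tan(θ)
Ricci tensor (R_{ij} = R^k_{ikj}): R_{θθ} = 1, R_{θφ} = 0, R_{φφ} = sin(θ)^2
Inverse metric: g^{θθ} = 1/a^2, g^{φφ} = 1/(a^2*sin(θ)^2)
R = g^{ij} R_{ij} = (1/a^2)(1) + (1/(a^2*sin(θ)^2))(sin(θ)^2) = 2/a^2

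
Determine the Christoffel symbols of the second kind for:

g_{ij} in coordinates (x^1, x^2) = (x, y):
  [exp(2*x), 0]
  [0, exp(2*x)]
Using Γ^k_{ij} = (1/2) g^{km} (∂_i g_{mj} + ∂_j g_{mi} - ∂_m g_{ij}); the metric is diagonal, so only the m = k term contributes.
Non-zero symbols (using the symmetry Γ^k_{ij} = Γ^k_{ji}):
Γ^x_{x x} = (1/2) g^{xx} (∂_x g_{xx} + ∂_x g_{xx} - ∂_x g_{xx}) = (1/2)(exp(-2*x))((2*exp(2*x)) + (2*exp(2*x)) - (2*exp(2*x))) = 1
Γ^x_{y y} = (1/2) g^{xx} (∂_y g_{xy} + ∂_y g_{xy} - ∂_x g_{yy}) = (1/2)(exp(-2*x))((0) + (0) - (2*exp(2*x))) = -1
Γ^y_{x y} = (1/2) g^{yy} (∂_x g_{yy} + ∂_y g_{yx} - ∂_y g_{xy}) = (1/2)(exp(-2*x))((2*exp(2*x)) + (0) - (0)) = 1
All other Christoffel symbols are zero.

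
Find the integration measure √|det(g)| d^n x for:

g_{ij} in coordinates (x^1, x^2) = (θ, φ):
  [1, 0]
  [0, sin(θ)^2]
det(g) = sin(θ)^2
√|det(g)| = sin(θ) (taking 0 < θ < π so that |sin(θ)| = sin(θ))
Volume element: dV = sin(θ) dθ dφ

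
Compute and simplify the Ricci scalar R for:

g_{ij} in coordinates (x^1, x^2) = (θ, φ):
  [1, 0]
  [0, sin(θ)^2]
Non-zero Christoffel symbols (Γ^k_{ij} = Γ^k_{ji}):
Γ^θ_{φ φ} = -sin(2*θ)/2
Γ^φ_{θ φ} = 1/tan(θ)
Ricci tensor (R_{ij} = R^k_{ikj}): R_{θθ} = 1, R_{θφ} = 0, R_{φφ} = sin(θ)^2
Inverse metric: g^{θθ} = 1, g^{φφ} = 1/sin(θ)^2
R = g^{ij} R_{ij} = (1)(1) + (1/sin(θ)^2)(sin(θ)^2) = 2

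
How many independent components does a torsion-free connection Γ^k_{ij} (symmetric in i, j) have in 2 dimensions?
Γ^k_{ij} has n choices for the upper index and n(n+1)/2 independent symmetric lower index pairs.
Total = 2 × 2×3/2 = 2 × 3 = 6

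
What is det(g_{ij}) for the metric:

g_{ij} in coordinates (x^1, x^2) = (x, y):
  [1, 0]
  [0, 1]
For a 2×2 metric: det(g) = g_{11}·g_{22} - g_{12}·g_{21}
= (1)·(1) - (0)·(0)
= 1 - 0
det(g) = 1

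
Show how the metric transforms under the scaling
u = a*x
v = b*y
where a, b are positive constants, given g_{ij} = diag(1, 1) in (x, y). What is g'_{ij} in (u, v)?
Invert the transformation: x = u/a, y = v/b
g'_{ij} = (∂x^k/∂x'^i)(∂x^l/∂x'^j) g_{kl}; with g_{kl} = δ_{kl} this is Σ_k (∂x^k/∂x'^i)(∂x^k/∂x'^j).
Jacobian: ∂x/∂u = 1/a, ∂x/∂v = 0, ∂y/∂u = 0, ∂y/∂v = 1/b
g'_{uu} = (1/a)(1/a) + (0)(0) = 1/a^2
g'_{uv} = (1/a)(0) + (0)(1/b) = 0
g'_{vv} = (0)(0) + (1/b)(1/b) = 1/b^2
g'_{ij} = diag(1/a^2, 1/b^2)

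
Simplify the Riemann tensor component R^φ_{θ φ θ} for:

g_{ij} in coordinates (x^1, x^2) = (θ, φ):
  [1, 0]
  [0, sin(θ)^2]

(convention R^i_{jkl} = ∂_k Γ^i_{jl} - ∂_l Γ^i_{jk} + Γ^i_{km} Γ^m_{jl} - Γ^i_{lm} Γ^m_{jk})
Non-zero Christoffel symbols (Γ^k_{ij} = Γ^k_{ji}):
Γ^θ_{φ φ} = -sin(2*θ)/2
Γ^φ_{θ φ} = 1/tan(θ)
R^φ_{θ φ θ} = ∂_φ Γ^φ_{θ θ} - ∂_θ Γ^φ_{θ φ} + Γ^φ_{φ m} Γ^m_{θ θ} - Γ^φ_{θ m} Γ^m_{θ φ}
  = (0) - (-1/sin(θ)^2) + (0) - (1/tan(θ)^2) = 1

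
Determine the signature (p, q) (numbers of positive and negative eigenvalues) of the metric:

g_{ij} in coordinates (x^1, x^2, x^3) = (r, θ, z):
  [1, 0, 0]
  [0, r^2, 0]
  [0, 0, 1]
The metric is diagonal, so its eigenvalues are the diagonal entries: 1, r^2, 1 (at a generic point, where coordinate-dependent entries are positive).
3 positive, 0 negative.
(3, 0) - Riemannian (positive definite)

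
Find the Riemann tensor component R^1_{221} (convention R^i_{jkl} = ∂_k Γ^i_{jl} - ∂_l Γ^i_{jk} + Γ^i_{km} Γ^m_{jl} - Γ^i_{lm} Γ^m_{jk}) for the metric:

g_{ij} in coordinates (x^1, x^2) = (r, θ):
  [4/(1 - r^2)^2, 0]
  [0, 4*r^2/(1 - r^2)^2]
Non-zero Christoffel symbols (Γ^k_{ij} = Γ^k_{ji}):
Γ^r_{r r} = 2*r/(1 - r^2)
Γ^r_{θ θ} = (r^3 + r)/(r^2 - 1)
Γ^θ_{r θ} = (-r^2 - 1)/(r^3 - r)
R^r_{θ θ r} = ∂_θ Γ^r_{θ r} - ∂_r Γ^r_{θ θ} + Γ^r_{θ m} Γ^m_{θ r} - Γ^r_{r m} Γ^m_{θ θ}
  = (0) - ((r^4 - 4*r^2 - 1)/(r^2 - 1)^2) + (-(r^2 + 1)^2/(r^2 - 1)^2) - (-2*r^2*(r^2 + 1)/(r^2 - 1)^2) = 4*r^2/(r^2 - 1)^2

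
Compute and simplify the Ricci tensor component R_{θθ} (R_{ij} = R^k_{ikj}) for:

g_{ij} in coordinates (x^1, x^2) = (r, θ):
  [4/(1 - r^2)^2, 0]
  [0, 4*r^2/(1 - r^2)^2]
Non-zero Christoffel symbols (Γ^k_{ij} = Γ^k_{ji}):
Γ^r_{r r} = 2*r/(1 - r^2)
Γ^r_{θ θ} = (r^3 + r)/(r^2 - 1)
Γ^θ_{r θ} = (-r^2 - 1)/(r^3 - r)
R^r_{θ r θ} = ∂_r Γ^r_{θ θ} - ∂_θ Γ^r_{θ r} + Γ^r_{r m} Γ^m_{θ θ} - Γ^r_{θ m} Γ^m_{θ r}
  = ((r^4 - 4*r^2 - 1)/(r^2 - 1)^2) - (0) + (-2*r^2*(r^2 + 1)/(r^2 - 1)^2) - (-(r^2 + 1)^2/(r^2 - 1)^2) = -4*r^2/(r^2 - 1)^2
R^θ_{θ θ θ} = 0 (a repeated index in an antisymmetric pair)
R_{θθ} = R^r_{θ r θ} + R^θ_{θ θ θ} = (-4*r^2/(r^2 - 1)^2) + (0) = -4*r^2/(r^2 - 1)^2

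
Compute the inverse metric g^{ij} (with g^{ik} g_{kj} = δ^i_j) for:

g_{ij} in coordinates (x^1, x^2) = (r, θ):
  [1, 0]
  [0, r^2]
The metric is diagonal, so g^{ij} is diagonal with entries 1/g_{ii}: diag(1, 1/(r^2)).
g^{ij}:
  [1, 0]
  [0, 1/r^2]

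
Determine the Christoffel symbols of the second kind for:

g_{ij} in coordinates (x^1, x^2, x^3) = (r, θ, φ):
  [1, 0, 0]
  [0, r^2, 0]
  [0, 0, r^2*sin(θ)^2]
Using Γ^k_{ij} = (1/2) g^{km} (∂_i g_{mj} + ∂_j g_{mi} - ∂_m g_{ij}); the metric is diagonal, so only the m = k term contributes.
Non-zero symbols (using the symmetry Γ^k_{ij} = Γ^k_{ji}):
Γ^r_{θ θ} = (1/2) g^{rr} (∂_θ g_{rθ} + ∂_θ g_{rθ} - ∂_r g_{θθ}) = (1/2)(1)((0) + (0) - (2*r)) = -r
Γ^r_{φ φ} = (1/2) g^{rr} (∂_φ g_{rφ} + ∂_φ g_{rφ} - ∂_r g_{φφ}) = (1/2)(1)((0) + (0) - (2*r*sin(θ)^2)) = -r*sin(θ)^2
Γ^θ_{r θ} = (1/2) g^{θθ} (∂_r g_{θθ} + ∂_θ g_{θr} - ∂_θ g_{rθ}) = (1/2)(1/r^2)((2*r) + (0) - (0)) = 1/r
Γ^θ_{φ φ} = (1/2) g^{θθ} (∂_φ g_{θφ} + ∂_φ g_{θφ} - ∂_θ g_{φφ}) = (1/2)(1/r^2)((0) + (0) - (r^2*sin(2*θ))) = -sin(2*θ)/2
Γ^φ_{r φ} = (1/2) g^{φφ} (∂_r g_{φφ} + ∂_φ g_{φr} - ∂_φ g_{rφ}) = (1/2)(1/(r^2*sin(θ)^2))((2*r*sin(θ)^2) + (0) - (0)) = 1/r
Γ^φ_{θ φ} = (1/2) g^{φφ} (∂_θ g_{φφ} + ∂_φ g_{φθ} - ∂_φ g_{θφ}) = (1/2)(1/(r^2*sin(θ)^2))((r^2*sin(2*θ)) + (0) - (0)) = 1/tan(θ)
All other Christoffel symbols are zero.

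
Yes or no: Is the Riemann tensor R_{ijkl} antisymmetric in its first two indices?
R_{ijkl} = -R_{jikl} (follows from metric compatibility).
Yes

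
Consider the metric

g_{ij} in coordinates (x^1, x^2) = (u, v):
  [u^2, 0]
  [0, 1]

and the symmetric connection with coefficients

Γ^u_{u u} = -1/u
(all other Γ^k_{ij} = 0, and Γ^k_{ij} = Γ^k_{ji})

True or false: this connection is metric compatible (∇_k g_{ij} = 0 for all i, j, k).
Using ∇_k g_{ij} = ∂_k g_{ij} - Γ^m_{ki} g_{mj} - Γ^m_{kj} g_{im}:
∇_u g_{uu} = (2*u) - (-u) - (-u) = 4*u ≠ 0
So the connection is not metric compatible (it is not the Levi-Civita connection).
False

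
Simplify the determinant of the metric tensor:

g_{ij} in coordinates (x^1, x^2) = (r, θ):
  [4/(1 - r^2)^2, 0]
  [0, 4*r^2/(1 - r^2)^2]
For a 2×2 metric: det(g) = g_{11}·g_{22} - g_{12}·g_{21}
= (4/(1 - r^2)^2)·(4*r^2/(1 - r^2)^2) - (0)·(0)
= 16*r^2/(1 - r^2)^4 - 0
det(g) = 16*r^2/(1 - r^2)^4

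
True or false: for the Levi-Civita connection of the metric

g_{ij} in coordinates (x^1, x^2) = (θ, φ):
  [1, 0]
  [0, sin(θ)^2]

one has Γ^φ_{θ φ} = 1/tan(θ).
Γ^φ_{θ φ} = (1/2) g^{φφ} (∂_θ g_{φφ} + ∂_φ g_{φθ} - ∂_φ g_{θφ}) = (1/2)(1/sin(θ)^2)((sin(2*θ)) + (0) - (0)) = 1/tan(θ)
This equals the proposed value 1/tan(θ).
True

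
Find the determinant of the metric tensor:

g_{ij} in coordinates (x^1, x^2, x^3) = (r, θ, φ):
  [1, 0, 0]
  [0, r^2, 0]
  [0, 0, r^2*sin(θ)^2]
Diagonal metric: det(g) = g_{11}·g_{22}·g_{33}
= (1)·(r^2)·(r^2*sin(θ)^2)
det(g) = r^4*sin(θ)^2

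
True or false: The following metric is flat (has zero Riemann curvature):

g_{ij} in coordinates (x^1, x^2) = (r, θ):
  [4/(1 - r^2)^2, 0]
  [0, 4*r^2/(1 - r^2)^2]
Non-zero Christoffel symbols:
Γ^r_{r r} = 2*r/(1 - r^2)
Γ^r_{θ θ} = (r^3 + r)/(r^2 - 1)
Γ^θ_{r θ} = (-r^2 - 1)/(r^3 - r)
Ricci tensor: R_{rr} = -4/(r^2 - 1)^2, R_{rθ} = 0, R_{θθ} = -4*r^2/(r^2 - 1)^2
The Ricci tensor is non-zero, so the Riemann tensor is non-zero: not flat.
False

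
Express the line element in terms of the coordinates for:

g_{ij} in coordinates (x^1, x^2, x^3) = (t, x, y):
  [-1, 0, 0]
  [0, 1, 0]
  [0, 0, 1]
ds^2 = g_{ij} dx^i dx^j; only the non-zero components contribute.
ds^2 = -dt^2 + dx^2 + dy^2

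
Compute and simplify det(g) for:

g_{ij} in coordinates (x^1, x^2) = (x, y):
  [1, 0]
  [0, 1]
For a 2×2 metric: det(g) = g_{11}·g_{22} - g_{12}·g_{21}
= (1)·(1) - (0)·(0)
= 1 - 0
det(g) = 1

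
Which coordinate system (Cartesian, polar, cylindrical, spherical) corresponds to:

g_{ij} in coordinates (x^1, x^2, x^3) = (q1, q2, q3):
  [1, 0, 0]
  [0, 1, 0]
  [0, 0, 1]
All components are constant and the metric is the identity, i.e. orthonormal rectilinear coordinates.
Cartesian (3D) coordinates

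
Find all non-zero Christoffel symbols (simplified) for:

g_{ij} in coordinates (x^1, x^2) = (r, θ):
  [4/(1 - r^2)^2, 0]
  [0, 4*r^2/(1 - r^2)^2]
Using Γ^k_{ij} = (1/2) g^{km} (∂_i g_{mj} + ∂_j g_{mi} - ∂_m g_{ij}); the metric is diagonal, so only the m = k term contributes.
Non-zero symbols (using the symmetry Γ^k_{ij} = Γ^k_{ji}):
Γ^r_{r r} = (1/2) g^{rr} (∂_r g_{rr} + ∂_r g_{rr} - ∂_r g_{rr}) = (1/2)((1 - r^2)^2/4)((16*r/(1 - r^2)^3) + (16*r/(1 - r^2)^3) - (16*r/(1 - r^2)^3)) = 2*r/(1 - r^2)
Γ^r_{θ θ} = (1/2) g^{rr} (∂_θ g_{rθ} + ∂_θ g_{rθ} - ∂_r g_{θθ}) = (1/2)((1 - r^2)^2/4)((0) + (0) - (-8*(r^3 + r)/(r^2 - 1)^3)) = (r^3 + r)/(r^2 - 1)
Γ^θ_{r θ} = (1/2) g^{θθ} (∂_r g_{θθ} + ∂_θ g_{θr} - ∂_θ g_{rθ}) = (1/2)((1 - r^2)^2/(4*r^2))((-8*(r^3 + r)/(r^2 - 1)^3) + (0) - (0)) = (-r^2 - 1)/(r^3 - r)
All other Christoffel symbols are zero.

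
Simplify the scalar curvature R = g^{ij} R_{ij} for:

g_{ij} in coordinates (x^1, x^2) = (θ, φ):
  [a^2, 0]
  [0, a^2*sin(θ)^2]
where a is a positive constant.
Non-zero Christoffel symbols (Γ^k_{ij} = Γ^k_{ji}):
Γ^θ_{φ φ} = -sin(2*θ)/2
Γ^φ_{θ φ} = 1/tan(θ)
Ricci tensor (R_{ij} = R^k_{ikj}): R_{θθ} = 1, R_{θφ} = 0, R_{φφ} = sin(θ)^2
Inverse metric: g^{θθ} = 1/a^2, g^{φφ} = 1/(a^2*sin(θ)^2)
R = g^{ij} R_{ij} = (1/a^2)(1) + (1/(a^2*sin(θ)^2))(sin(θ)^2) = 2/a^2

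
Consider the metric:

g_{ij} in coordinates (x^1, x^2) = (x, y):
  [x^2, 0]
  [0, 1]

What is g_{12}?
With x^1 = x, x^2 = y, g_{12} = g_{xy} is the row-1, column-2 entry of the matrix.
g_{12} = 0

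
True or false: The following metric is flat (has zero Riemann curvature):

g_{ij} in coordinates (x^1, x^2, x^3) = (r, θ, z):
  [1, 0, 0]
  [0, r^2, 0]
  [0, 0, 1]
Non-zero Christoffel symbols:
Γ^r_{θ θ} = -r
Γ^θ_{r θ} = 1/r
Ricci tensor: R_{rr} = 0, R_{rθ} = 0, R_{rz} = 0, R_{θθ} = 0, R_{θz} = 0, R_{zz} = 0
All R_{ij} vanish; in 3 dimensions the Riemann tensor is fully determined by the Ricci tensor, so R^i_{jkl} = 0: the metric is flat (curvilinear coordinates on flat space).
True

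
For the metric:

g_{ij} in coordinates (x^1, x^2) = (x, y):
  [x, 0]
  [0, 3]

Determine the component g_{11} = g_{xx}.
With x^1 = x, x^2 = y, g_{11} = g_{xx} is the row-1, column-1 entry of the matrix.
g_{11} = x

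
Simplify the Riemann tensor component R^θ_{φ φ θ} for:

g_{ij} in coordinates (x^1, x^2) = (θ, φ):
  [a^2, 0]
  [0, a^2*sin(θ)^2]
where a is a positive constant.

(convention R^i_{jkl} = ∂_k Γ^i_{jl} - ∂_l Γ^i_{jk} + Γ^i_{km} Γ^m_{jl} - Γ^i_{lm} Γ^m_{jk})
Non-zero Christoffel symbols (Γ^k_{ij} = Γ^k_{ji}):
Γ^θ_{φ φ} = -sin(2*θ)/2
Γ^φ_{θ φ} = 1/tan(θ)
R^θ_{φ φ θ} = ∂_φ Γ^θ_{φ θ} - ∂_θ Γ^θ_{φ φ} + Γ^θ_{φ m} Γ^m_{φ θ} - Γ^θ_{θ m} Γ^m_{φ φ}
  = (0) - (-cos(2*θ)) + (-cos(θ)^2) - (0) = -sin(θ)^2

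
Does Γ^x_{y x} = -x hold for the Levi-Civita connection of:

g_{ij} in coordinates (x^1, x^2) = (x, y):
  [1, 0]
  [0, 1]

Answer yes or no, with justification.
Γ^x_{y x} = (1/2) g^{xx} (∂_y g_{xx} + ∂_x g_{xy} - ∂_x g_{yx}) = (1/2)(1)((0) + (0) - (0)) = 0
This differs from the proposed value -x.
No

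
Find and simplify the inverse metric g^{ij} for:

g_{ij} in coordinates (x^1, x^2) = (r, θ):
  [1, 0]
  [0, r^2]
The metric is diagonal, so g^{ij} is diagonal with entries 1/g_{ii}: diag(1, 1/(r^2)).
g^{ij}:
  [1, 0]
  [0, 1/r^2]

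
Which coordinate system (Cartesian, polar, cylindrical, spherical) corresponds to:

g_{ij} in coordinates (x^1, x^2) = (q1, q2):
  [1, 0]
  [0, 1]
All components are constant and the metric is the identity, i.e. orthonormal rectilinear coordinates.
Cartesian (2D) coordinates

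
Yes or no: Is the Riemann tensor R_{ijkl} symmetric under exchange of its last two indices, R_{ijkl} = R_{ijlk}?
It is antisymmetric in the last pair: R_{ijkl} = -R_{ijlk}.
No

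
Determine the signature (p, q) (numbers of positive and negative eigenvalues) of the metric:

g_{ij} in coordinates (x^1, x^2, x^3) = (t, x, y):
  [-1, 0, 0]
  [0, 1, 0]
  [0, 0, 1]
The metric is diagonal, so its eigenvalues are the diagonal entries: -1, 1, 1 (at a generic point, where coordinate-dependent entries are positive).
2 positive, 1 negative.
(2, 1) - Lorentzian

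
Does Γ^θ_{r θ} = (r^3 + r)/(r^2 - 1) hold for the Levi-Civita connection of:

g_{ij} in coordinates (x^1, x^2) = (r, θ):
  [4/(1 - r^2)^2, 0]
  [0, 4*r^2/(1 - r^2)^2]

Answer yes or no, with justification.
Γ^θ_{r θ} = (1/2) g^{θθ} (∂_r g_{θθ} + ∂_θ g_{θr} - ∂_θ g_{rθ}) = (1/2)((1 - r^2)^2/(4*r^2))((-8*(r^3 + r)/(r^2 - 1)^3) + (0) - (0)) = (-r^2 - 1)/(r^3 - r)
This differs from the proposed value (r^3 + r)/(r^2 - 1).
No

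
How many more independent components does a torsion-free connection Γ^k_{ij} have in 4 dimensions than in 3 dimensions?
Independent components in n dimensions: n × n(n+1)/2 = n^2(n+1)/2.
4D: 4 × 10 = 40
3D: 3 × 6 = 18
Difference = 40 - 18 = 22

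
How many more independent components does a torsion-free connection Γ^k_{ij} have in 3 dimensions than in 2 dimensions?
Independent components in n dimensions: n × n(n+1)/2 = n^2(n+1)/2.
3D: 3 × 6 = 18
2D: 2 × 3 = 6
Difference = 18 - 6 = 12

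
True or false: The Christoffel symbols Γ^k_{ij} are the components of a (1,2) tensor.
Under a change of coordinates Γ picks up an inhomogeneous term ∂²x/∂x'∂x'; e.g. Γ = 0 in Cartesian coordinates but Γ^r_{θθ} = -r in polar coordinates on the same flat plane.
False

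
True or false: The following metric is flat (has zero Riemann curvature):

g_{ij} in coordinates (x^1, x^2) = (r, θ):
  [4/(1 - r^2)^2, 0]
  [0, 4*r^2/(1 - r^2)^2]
Non-zero Christoffel symbols:
Γ^r_{r r} = 2*r/(1 - r^2)
Γ^r_{θ θ} = (r^3 + r)/(r^2 - 1)
Γ^θ_{r θ} = (-r^2 - 1)/(r^3 - r)
Ricci tensor: R_{rr} = -4/(r^2 - 1)^2, R_{rθ} = 0, R_{θθ} = -4*r^2/(r^2 - 1)^2
The Ricci tensor is non-zero, so the Riemann tensor is non-zero: not flat.
False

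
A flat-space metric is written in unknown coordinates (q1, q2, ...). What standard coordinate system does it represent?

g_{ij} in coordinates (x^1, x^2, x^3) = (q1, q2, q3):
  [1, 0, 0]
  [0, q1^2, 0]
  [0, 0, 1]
The line element ds^2 = dq1^2 + q1^2 dq2^2 + dq3^2 is dr^2 + r^2 dθ^2 + dz^2 with q1 = r, q2 = θ, q3 = z.
cylindrical coordinates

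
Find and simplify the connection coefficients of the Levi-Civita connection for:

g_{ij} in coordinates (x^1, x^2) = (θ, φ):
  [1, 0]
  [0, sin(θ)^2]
Using Γ^k_{ij} = (1/2) g^{km} (∂_i g_{mj} + ∂_j g_{mi} - ∂_m g_{ij}); the metric is diagonal, so only the m = k term contributes.
Non-zero symbols (using the symmetry Γ^k_{ij} = Γ^k_{ji}):
Γ^θ_{φ φ} = (1/2) g^{θθ} (∂_φ g_{θφ} + ∂_φ g_{θφ} - ∂_θ g_{φφ}) = (1/2)(1)((0) + (0) - (sin(2*θ))) = -sin(2*θ)/2
Γ^φ_{θ φ} = (1/2) g^{φφ} (∂_θ g_{φφ} + ∂_φ g_{φθ} - ∂_φ g_{θφ}) = (1/2)(1/sin(θ)^2)((sin(2*θ)) + (0) - (0)) = 1/tan(θ)
All other Christoffel symbols are zero.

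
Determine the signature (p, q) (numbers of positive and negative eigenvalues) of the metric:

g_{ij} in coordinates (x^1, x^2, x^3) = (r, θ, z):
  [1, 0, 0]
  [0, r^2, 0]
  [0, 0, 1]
The metric is diagonal, so its eigenvalues are the diagonal entries: 1, r^2, 1 (at a generic point, where coordinate-dependent entries are positive).
3 positive, 0 negative.
(3, 0) - Riemannian (positive definite)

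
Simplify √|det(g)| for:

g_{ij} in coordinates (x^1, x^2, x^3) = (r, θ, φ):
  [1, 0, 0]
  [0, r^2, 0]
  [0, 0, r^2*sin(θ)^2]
det(g) = r^4*sin(θ)^2
√|det(g)| = r^2*sin(θ) (taking 0 < θ < π so that |sin(θ)| = sin(θ))
Volume element: dV = r^2*sin(θ) dr dθ dφ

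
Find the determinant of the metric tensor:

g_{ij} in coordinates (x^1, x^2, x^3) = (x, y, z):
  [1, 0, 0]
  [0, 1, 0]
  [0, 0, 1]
Diagonal metric: det(g) = g_{11}·g_{22}·g_{33}
= (1)·(1)·(1)
det(g) = 1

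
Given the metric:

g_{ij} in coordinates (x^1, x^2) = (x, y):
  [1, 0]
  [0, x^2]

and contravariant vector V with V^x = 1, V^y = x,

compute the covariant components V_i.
V_i = g_{ij} V^j:
V_x = (1)(1) + (0)(x) = 1
V_y = (0)(1) + (x^2)(x) = x^3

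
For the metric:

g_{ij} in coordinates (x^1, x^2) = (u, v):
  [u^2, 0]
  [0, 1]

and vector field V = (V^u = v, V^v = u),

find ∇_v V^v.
Non-zero Christoffel symbols:
Γ^u_{u u} = 1/u
∇_v V^v = ∂_v V^v + Γ^v_{v j} V^j
  = (0) + (0)(v) + (0)(u)
  = 0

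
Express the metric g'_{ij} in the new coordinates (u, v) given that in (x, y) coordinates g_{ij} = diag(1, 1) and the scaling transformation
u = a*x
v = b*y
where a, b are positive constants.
Invert the transformation: x = u/a, y = v/b
g'_{ij} = (∂x^k/∂x'^i)(∂x^l/∂x'^j) g_{kl}; with g_{kl} = δ_{kl} this is Σ_k (∂x^k/∂x'^i)(∂x^k/∂x'^j).
Jacobian: ∂x/∂u = 1/a, ∂x/∂v = 0, ∂y/∂u = 0, ∂y/∂v = 1/b
g'_{uu} = (1/a)(1/a) + (0)(0) = 1/a^2
g'_{uv} = (1/a)(0) + (0)(1/b) = 0
g'_{vv} = (0)(0) + (1/b)(1/b) = 1/b^2
g'_{ij} = diag(1/a^2, 1/b^2)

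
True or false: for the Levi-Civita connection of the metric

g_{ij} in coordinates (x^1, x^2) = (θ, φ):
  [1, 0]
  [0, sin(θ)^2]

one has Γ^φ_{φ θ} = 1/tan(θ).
Γ^φ_{φ θ} = (1/2) g^{φφ} (∂_φ g_{φθ} + ∂_θ g_{φφ} - ∂_φ g_{φθ}) = (1/2)(1/sin(θ)^2)((0) + (sin(2*θ)) - (0)) = 1/tan(θ)
This equals the proposed value 1/tan(θ).
True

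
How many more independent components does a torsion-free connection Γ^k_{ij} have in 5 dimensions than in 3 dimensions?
Independent components in n dimensions: n × n(n+1)/2 = n^2(n+1)/2.
5D: 5 × 15 = 75
3D: 3 × 6 = 18
Difference = 75 - 18 = 57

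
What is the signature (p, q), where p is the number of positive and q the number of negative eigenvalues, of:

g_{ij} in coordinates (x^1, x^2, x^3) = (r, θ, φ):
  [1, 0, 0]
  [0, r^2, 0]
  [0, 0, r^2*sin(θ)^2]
The metric is diagonal, so its eigenvalues are the diagonal entries: 1, r^2, r^2*sin(θ)^2 (at a generic point, where coordinate-dependent entries are positive).
3 positive, 0 negative.
(3, 0) - Riemannian (positive definite)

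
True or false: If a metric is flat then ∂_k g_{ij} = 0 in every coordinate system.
Flatness means R^i_{jkl} = 0; the components can still vary, e.g. the flat plane in polar coordinates has g_{θθ} = r^2.
False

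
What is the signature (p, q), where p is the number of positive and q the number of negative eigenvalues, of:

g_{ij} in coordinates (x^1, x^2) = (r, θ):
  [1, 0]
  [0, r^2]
The metric is diagonal, so its eigenvalues are the diagonal entries: 1, r^2 (at a generic point, where coordinate-dependent entries are positive).
2 positive, 0 negative.
(2, 0) - Riemannian (positive definite)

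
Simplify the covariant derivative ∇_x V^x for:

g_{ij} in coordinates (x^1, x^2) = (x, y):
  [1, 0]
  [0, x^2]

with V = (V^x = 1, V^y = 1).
Non-zero Christoffel symbols:
Γ^x_{y y} = -x
Γ^y_{x y} = 1/x
∇_x V^x = ∂_x V^x + Γ^x_{x j} V^j
  = (0) + (0)(1) + (0)(1)
  = 0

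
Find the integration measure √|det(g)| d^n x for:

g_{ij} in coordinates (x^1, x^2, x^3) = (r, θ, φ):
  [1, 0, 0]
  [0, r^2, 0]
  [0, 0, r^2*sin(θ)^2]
det(g) = r^4*sin(θ)^2
√|det(g)| = r^2*sin(θ) (taking 0 < θ < π so that |sin(θ)| = sin(θ))
Volume element: dV = r^2*sin(θ) dr dθ dφ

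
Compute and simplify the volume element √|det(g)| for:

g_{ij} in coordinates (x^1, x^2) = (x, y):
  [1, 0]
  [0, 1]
det(g) = 1
√|det(g)| = 1
Volume element: dV = 1 dx dy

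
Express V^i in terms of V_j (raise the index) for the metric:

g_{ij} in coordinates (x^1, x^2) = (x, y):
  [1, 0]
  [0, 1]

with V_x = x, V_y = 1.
Inverse metric (diagonal): g^{xx} = 1, g^{yy} = 1
V^i = g^{ij} V_j:
V^x = (1)(x) + (0)(1) = x
V^y = (0)(x) + (1)(1) = 1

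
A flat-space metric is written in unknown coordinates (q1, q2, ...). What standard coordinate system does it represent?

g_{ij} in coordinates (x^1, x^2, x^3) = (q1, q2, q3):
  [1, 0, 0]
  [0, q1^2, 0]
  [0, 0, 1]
The line element ds^2 = dq1^2 + q1^2 dq2^2 + dq3^2 is dr^2 + r^2 dθ^2 + dz^2 with q1 = r, q2 = θ, q3 = z.
cylindrical coordinates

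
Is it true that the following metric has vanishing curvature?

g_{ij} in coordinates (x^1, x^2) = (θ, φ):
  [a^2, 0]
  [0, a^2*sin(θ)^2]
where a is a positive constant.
Non-zero Christoffel symbols:
Γ^θ_{φ φ} = -sin(2*θ)/2
Γ^φ_{θ φ} = 1/tan(θ)
Ricci tensor: R_{θθ} = 1, R_{θφ} = 0, R_{φφ} = sin(θ)^2
The Ricci tensor is non-zero, so the Riemann tensor is non-zero: not flat.
No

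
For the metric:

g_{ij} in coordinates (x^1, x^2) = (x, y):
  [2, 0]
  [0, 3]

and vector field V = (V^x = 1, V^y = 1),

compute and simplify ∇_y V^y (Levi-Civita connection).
All Christoffel symbols are zero.
∇_y V^y = ∂_y V^y + Γ^y_{y j} V^j
  = (0) + (0)(1) + (0)(1)
  = 0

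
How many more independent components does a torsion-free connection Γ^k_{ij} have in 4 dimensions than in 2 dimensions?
Independent components in n dimensions: n × n(n+1)/2 = n^2(n+1)/2.
4D: 4 × 10 = 40
2D: 2 × 3 = 6
Difference = 40 - 6 = 34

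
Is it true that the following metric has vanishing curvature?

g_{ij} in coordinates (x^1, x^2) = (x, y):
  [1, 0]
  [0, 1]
All metric components are constant, so every Christoffel symbol vanishes and R^i_{jkl} = 0.
Yes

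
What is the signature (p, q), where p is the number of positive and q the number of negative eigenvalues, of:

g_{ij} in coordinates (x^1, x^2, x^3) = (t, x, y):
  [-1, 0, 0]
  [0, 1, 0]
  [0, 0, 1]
The metric is diagonal, so its eigenvalues are the diagonal entries: -1, 1, 1 (at a generic point, where coordinate-dependent entries are positive).
2 positive, 1 negative.
(2, 1) - Lorentzian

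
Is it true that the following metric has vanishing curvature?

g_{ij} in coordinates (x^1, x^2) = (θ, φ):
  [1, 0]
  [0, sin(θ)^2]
Non-zero Christoffel symbols:
Γ^θ_{φ φ} = -sin(2*θ)/2
Γ^φ_{θ φ} = 1/tan(θ)
Ricci tensor: R_{θθ} = 1, R_{θφ} = 0, R_{φφ} = sin(θ)^2
The Ricci tensor is non-zero, so the Riemann tensor is non-zero: not flat.
No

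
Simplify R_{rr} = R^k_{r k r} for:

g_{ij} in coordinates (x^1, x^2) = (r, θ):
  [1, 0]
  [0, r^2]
Non-zero Christoffel symbols (Γ^k_{ij} = Γ^k_{ji}):
Γ^r_{θ θ} = -r
Γ^θ_{r θ} = 1/r
R^r_{r r r} = 0 (a repeated index in an antisymmetric pair)
R^θ_{r θ r} = ∂_θ Γ^θ_{r r} - ∂_r Γ^θ_{r θ} + Γ^θ_{θ m} Γ^m_{r r} - Γ^θ_{r m} Γ^m_{r θ}
  = (0) - (-1/r^2) + (0) - (1/r^2) = 0
R_{rr} = R^r_{r r r} + R^θ_{r θ r} = (0) + (0) = 0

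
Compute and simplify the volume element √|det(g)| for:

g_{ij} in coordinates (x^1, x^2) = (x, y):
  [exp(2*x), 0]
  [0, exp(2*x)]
det(g) = exp(4*x)
√|det(g)| = exp(2*x)
Volume element: dV = exp(2*x) dx dy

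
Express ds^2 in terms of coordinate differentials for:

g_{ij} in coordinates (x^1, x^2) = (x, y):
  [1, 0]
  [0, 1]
ds^2 = g_{ij} dx^i dx^j; only the non-zero components contribute.
ds^2 = dx^2 + dy^2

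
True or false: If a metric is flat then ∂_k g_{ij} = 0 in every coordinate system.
Flatness means R^i_{jkl} = 0; the components can still vary, e.g. the flat plane in polar coordinates has g_{θθ} = r^2.
False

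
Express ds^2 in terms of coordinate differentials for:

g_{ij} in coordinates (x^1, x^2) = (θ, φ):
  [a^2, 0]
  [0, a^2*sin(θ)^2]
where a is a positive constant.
ds^2 = g_{ij} dx^i dx^j; only the non-zero components contribute.
ds^2 = a^2 dθ^2 + a^2*sin(θ)^2 dφ^2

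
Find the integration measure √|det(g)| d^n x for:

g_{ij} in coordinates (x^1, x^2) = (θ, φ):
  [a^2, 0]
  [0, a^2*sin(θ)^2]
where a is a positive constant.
det(g) = a^4*sin(θ)^2
√|det(g)| = a^2*sin(θ) (taking 0 < θ < π so that |sin(θ)| = sin(θ))
Volume element: dV = a^2*sin(θ) dθ dφ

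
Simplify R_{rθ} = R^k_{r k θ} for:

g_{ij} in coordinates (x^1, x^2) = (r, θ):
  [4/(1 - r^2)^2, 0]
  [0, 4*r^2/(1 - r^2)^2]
Non-zero Christoffel symbols (Γ^k_{ij} = Γ^k_{ji}):
Γ^r_{r r} = 2*r/(1 - r^2)
Γ^r_{θ θ} = (r^3 + r)/(r^2 - 1)
Γ^θ_{r θ} = (-r^2 - 1)/(r^3 - r)
R^r_{r r θ} = 0 (a repeated index in an antisymmetric pair)
R^θ_{r θ θ} = 0 (a repeated index in an antisymmetric pair)
R_{rθ} = R^r_{r r θ} + R^θ_{r θ θ} = (0) + (0) = 0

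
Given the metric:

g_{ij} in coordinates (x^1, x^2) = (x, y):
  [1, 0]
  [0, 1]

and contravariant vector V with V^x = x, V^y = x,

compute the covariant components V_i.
V_i = g_{ij} V^j:
V_x = (1)(x) + (0)(x) = x
V_y = (0)(x) + (1)(x) = x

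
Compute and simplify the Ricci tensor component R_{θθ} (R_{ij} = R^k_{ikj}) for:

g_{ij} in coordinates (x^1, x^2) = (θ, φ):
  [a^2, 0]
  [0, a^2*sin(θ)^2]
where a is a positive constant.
Non-zero Christoffel symbols (Γ^k_{ij} = Γ^k_{ji}):
Γ^θ_{φ φ} = -sin(2*θ)/2
Γ^φ_{θ φ} = 1/tan(θ)
R^θ_{θ θ θ} = 0 (a repeated index in an antisymmetric pair)
R^φ_{θ φ θ} = ∂_φ Γ^φ_{θ θ} - ∂_θ Γ^φ_{θ φ} + Γ^φ_{φ m} Γ^m_{θ θ} - Γ^φ_{θ m} Γ^m_{θ φ}
  = (0) - (-1/sin(θ)^2) + (0) - (1/tan(θ)^2) = 1
R_{θθ} = R^θ_{θ θ θ} + R^φ_{θ φ θ} = (0) + (1) = 1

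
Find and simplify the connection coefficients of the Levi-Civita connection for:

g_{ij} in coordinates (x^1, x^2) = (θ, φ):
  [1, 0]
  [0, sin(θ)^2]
Using Γ^k_{ij} = (1/2) g^{km} (∂_i g_{mj} + ∂_j g_{mi} - ∂_m g_{ij}); the metric is diagonal, so only the m = k term contributes.
Non-zero symbols (using the symmetry Γ^k_{ij} = Γ^k_{ji}):
Γ^θ_{φ φ} = (1/2) g^{θθ} (∂_φ g_{θφ} + ∂_φ g_{θφ} - ∂_θ g_{φφ}) = (1/2)(1)((0) + (0) - (sin(2*θ))) = -sin(2*θ)/2
Γ^φ_{θ φ} = (1/2) g^{φφ} (∂_θ g_{φφ} + ∂_φ g_{φθ} - ∂_φ g_{θφ}) = (1/2)(1/sin(θ)^2)((sin(2*θ)) + (0) - (0)) = 1/tan(θ)
All other Christoffel symbols are zero.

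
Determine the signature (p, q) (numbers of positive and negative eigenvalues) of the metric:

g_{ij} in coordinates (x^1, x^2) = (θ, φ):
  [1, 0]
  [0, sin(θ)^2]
The metric is diagonal, so its eigenvalues are the diagonal entries: 1, sin(θ)^2 (at a generic point, where coordinate-dependent entries are positive).
2 positive, 0 negative.
(2, 0) - Riemannian (positive definite)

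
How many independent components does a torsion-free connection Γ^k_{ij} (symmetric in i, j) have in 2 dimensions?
Γ^k_{ij} has n choices for the upper index and n(n+1)/2 independent symmetric lower index pairs.
Total = 2 × 2×3/2 = 2 × 3 = 6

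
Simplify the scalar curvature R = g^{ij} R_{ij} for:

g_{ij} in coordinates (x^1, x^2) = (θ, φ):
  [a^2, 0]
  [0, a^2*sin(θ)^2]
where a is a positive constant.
Non-zero Christoffel symbols (Γ^k_{ij} = Γ^k_{ji}):
Γ^θ_{φ φ} = -sin(2*θ)/2
Γ^φ_{θ φ} = 1/tan(θ)
Ricci tensor (R_{ij} = R^k_{ikj}): R_{θθ} = 1, R_{θφ} = 0, R_{φφ} = sin(θ)^2
Inverse metric: g^{θθ} = 1/a^2, g^{φφ} = 1/(a^2*sin(θ)^2)
R = g^{ij} R_{ij} = (1/a^2)(1) + (1/(a^2*sin(θ)^2))(sin(θ)^2) = 2/a^2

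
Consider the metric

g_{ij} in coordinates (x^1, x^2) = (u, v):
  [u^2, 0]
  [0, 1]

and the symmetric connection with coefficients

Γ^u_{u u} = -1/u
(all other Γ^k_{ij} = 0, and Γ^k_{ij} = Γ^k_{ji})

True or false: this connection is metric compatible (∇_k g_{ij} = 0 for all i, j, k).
Using ∇_k g_{ij} = ∂_k g_{ij} - Γ^m_{ki} g_{mj} - Γ^m_{kj} g_{im}:
∇_u g_{uu} = (2*u) - (-u) - (-u) = 4*u ≠ 0
So the connection is not metric compatible (it is not the Levi-Civita connection).
False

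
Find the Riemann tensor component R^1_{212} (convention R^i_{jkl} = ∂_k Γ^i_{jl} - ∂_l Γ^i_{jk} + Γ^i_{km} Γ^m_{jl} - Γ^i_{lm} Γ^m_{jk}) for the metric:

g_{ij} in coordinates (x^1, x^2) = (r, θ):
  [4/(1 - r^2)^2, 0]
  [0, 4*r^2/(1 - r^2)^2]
Non-zero Christoffel symbols (Γ^k_{ij} = Γ^k_{ji}):
Γ^r_{r r} = 2*r/(1 - r^2)
Γ^r_{θ θ} = (r^3 + r)/(r^2 - 1)
Γ^θ_{r θ} = (-r^2 - 1)/(r^3 - r)
R^r_{θ r θ} = ∂_r Γ^r_{θ θ} - ∂_θ Γ^r_{θ r} + Γ^r_{r m} Γ^m_{θ θ} - Γ^r_{θ m} Γ^m_{θ r}
  = ((r^4 - 4*r^2 - 1)/(r^2 - 1)^2) - (0) + (-2*r^2*(r^2 + 1)/(r^2 - 1)^2) - (-(r^2 + 1)^2/(r^2 - 1)^2) = -4*r^2/(r^2 - 1)^2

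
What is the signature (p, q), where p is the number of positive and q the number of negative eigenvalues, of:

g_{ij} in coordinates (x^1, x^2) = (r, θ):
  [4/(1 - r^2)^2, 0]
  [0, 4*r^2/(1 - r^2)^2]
The metric is diagonal, so its eigenvalues are the diagonal entries: 4/(1 - r^2)^2, 4*r^2/(1 - r^2)^2 (at a generic point, where coordinate-dependent entries are positive).
2 positive, 0 negative.
(2, 0) - Riemannian (positive definite)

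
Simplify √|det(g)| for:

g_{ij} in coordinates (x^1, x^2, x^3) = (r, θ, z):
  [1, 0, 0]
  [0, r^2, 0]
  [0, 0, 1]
det(g) = r^2
√|det(g)| = r
Volume element: dV = r dr dθ dz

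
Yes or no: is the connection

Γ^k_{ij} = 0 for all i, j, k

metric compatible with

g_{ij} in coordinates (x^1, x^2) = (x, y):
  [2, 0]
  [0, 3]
Using ∇_k g_{ij} = ∂_k g_{ij} - Γ^m_{ki} g_{mj} - Γ^m_{kj} g_{im}:
e.g. ∇_x g_{yy} = (0) - (0) - (0) = 0
Every component ∇_k g_{ij} vanishes: the connection is metric compatible.
Yes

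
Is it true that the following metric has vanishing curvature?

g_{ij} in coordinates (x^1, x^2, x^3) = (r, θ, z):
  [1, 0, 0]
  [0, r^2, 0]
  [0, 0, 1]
Non-zero Christoffel symbols:
Γ^r_{θ θ} = -r
Γ^θ_{r θ} = 1/r
Ricci tensor: R_{rr} = 0, R_{rθ} = 0, R_{rz} = 0, R_{θθ} = 0, R_{θz} = 0, R_{zz} = 0
All R_{ij} vanish; in 3 dimensions the Riemann tensor is fully determined by the Ricci tensor, so R^i_{jkl} = 0: the metric is flat (curvilinear coordinates on flat space).
Yes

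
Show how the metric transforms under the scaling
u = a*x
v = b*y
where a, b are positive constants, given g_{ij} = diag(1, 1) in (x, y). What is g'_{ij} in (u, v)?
Invert the transformation: x = u/a, y = v/b
g'_{ij} = (∂x^k/∂x'^i)(∂x^l/∂x'^j) g_{kl}; with g_{kl} = δ_{kl} this is Σ_k (∂x^k/∂x'^i)(∂x^k/∂x'^j).
Jacobian: ∂x/∂u = 1/a, ∂x/∂v = 0, ∂y/∂u = 0, ∂y/∂v = 1/b
g'_{uu} = (1/a)(1/a) + (0)(0) = 1/a^2
g'_{uv} = (1/a)(0) + (0)(1/b) = 0
g'_{vv} = (0)(0) + (1/b)(1/b) = 1/b^2
g'_{ij} = diag(1/a^2, 1/b^2)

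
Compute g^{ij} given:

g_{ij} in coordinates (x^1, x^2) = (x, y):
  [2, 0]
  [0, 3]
The metric is diagonal, so g^{ij} is diagonal with entries 1/g_{ii}: diag(1/2, 1/3).
g^{ij}:
  [1/2, 0]
  [0, 1/3]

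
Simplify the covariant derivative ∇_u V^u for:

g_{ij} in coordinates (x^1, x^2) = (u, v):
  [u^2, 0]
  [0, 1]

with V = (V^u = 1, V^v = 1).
Non-zero Christoffel symbols:
Γ^u_{u u} = 1/u
∇_u V^u = ∂_u V^u + Γ^u_{u j} V^j
  = (0) + (1/u)(1) + (0)(1)
  = 1/u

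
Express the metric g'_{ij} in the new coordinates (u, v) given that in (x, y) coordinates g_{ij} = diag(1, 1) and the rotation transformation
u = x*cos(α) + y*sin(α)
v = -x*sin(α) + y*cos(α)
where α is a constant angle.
Invert the transformation: x = u*cos(α) - v*sin(α), y = u*sin(α) + v*cos(α)
g'_{ij} = (∂x^k/∂x'^i)(∂x^l/∂x'^j) g_{kl}; with g_{kl} = δ_{kl} this is Σ_k (∂x^k/∂x'^i)(∂x^k/∂x'^j).
Jacobian: ∂x/∂u = cos(α), ∂x/∂v = -sin(α), ∂y/∂u = sin(α), ∂y/∂v = cos(α)
g'_{uu} = (cos(α))(cos(α)) + (sin(α))(sin(α)) = 1
g'_{uv} = (cos(α))(-sin(α)) + (sin(α))(cos(α)) = 0
g'_{vv} = (-sin(α))(-sin(α)) + (cos(α))(cos(α)) = 1
g'_{ij} = diag(1, 1)
The Euclidean metric is invariant under rotations.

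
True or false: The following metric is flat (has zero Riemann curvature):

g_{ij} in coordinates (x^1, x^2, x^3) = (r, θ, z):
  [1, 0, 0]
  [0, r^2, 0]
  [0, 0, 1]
Non-zero Christoffel symbols:
Γ^r_{θ θ} = -r
Γ^θ_{r θ} = 1/r
Ricci tensor: R_{rr} = 0, R_{rθ} = 0, R_{rz} = 0, R_{θθ} = 0, R_{θz} = 0, R_{zz} = 0
All R_{ij} vanish; in 3 dimensions the Riemann tensor is fully determined by the Ricci tensor, so R^i_{jkl} = 0: the metric is flat (curvilinear coordinates on flat space).
True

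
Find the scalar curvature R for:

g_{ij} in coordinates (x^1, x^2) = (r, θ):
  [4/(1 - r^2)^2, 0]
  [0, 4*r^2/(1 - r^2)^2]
Non-zero Christoffel symbols (Γ^k_{ij} = Γ^k_{ji}):
Γ^r_{r r} = 2*r/(1 - r^2)
Γ^r_{θ θ} = (r^3 + r)/(r^2 - 1)
Γ^θ_{r θ} = (-r^2 - 1)/(r^3 - r)
Ricci tensor (R_{ij} = R^k_{ikj}): R_{rr} = -4/(r^2 - 1)^2, R_{rθ} = 0, R_{θθ} = -4*r^2/(r^2 - 1)^2
Inverse metric: g^{rr} = (1 - r^2)^2/4, g^{θθ} = (1 - r^2)^2/(4*r^2)
R = g^{ij} R_{ij} = ((1 - r^2)^2/4)(-4/(r^2 - 1)^2) + ((1 - r^2)^2/(4*r^2))(-4*r^2/(r^2 - 1)^2) = -2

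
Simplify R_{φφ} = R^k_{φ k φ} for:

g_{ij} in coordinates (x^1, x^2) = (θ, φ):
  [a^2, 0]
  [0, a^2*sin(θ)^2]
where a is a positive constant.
Non-zero Christoffel symbols (Γ^k_{ij} = Γ^k_{ji}):
Γ^θ_{φ φ} = -sin(2*θ)/2
Γ^φ_{θ φ} = 1/tan(θ)
R^θ_{φ θ φ} = ∂_θ Γ^θ_{φ φ} - ∂_φ Γ^θ_{φ θ} + Γ^θ_{θ m} Γ^m_{φ φ} - Γ^θ_{φ m} Γ^m_{φ θ}
  = (-cos(2*θ)) - (0) + (0) - (-cos(θ)^2) = sin(θ)^2
R^φ_{φ φ φ} = 0 (a repeated index in an antisymmetric pair)
R_{φφ} = R^θ_{φ θ φ} + R^φ_{φ φ φ} = (sin(θ)^2) + (0) = sin(θ)^2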